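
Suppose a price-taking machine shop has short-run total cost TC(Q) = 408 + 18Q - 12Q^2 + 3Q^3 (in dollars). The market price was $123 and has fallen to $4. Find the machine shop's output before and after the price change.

Output falls from 5 to 0 (the firm shuts down)

AVC = 18 - 12Q + 3Q^2, minimized at Q = 2 where min AVC = $6. MC = 18 - 24Q + 9Q^2.
With P = $123 above the shutdown price, P = MC gives Q = 5.
At P = $4 < min AVC = $6, price no longer covers variable cost at any output, so the firm shuts down: Q = 0.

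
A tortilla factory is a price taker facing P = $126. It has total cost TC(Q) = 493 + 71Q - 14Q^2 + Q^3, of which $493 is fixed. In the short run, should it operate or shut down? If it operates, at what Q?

Produce at Q = 11

Variable cost is VC = 71Q - 14Q^2 + Q^3, so AVC = VC/Q = 71 - 14Q + Q^2 and MC = dTC/dQ = 71 - 28Q + 3Q^2.
The AVC parabola has its vertex at Q = 14/2 = 7, where AVC = 71 - 14·7 + 7^2 = $22.
Because $126 ≥ $22, revenue can cover variable cost; the firm operates.
P = MC gives -55 - 28Q + 3Q^2 = 0, with roots -5/3 and 11. Take the larger (rising MC): Q* = 11.
Check: AVC at Q = 11 is $38 ≤ P, so revenue covers variable cost.
Profit = P·Q − TC = 126·11 − 911 = $475.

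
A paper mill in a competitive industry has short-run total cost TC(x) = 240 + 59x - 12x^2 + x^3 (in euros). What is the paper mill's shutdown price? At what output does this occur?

The shutdown price is the minimum of AVC. VC = 59x - 12x^2 + x^3, so AVC = 59 - 12x + x^2.
dAVC/dx = -12 + 2x = 0 gives x = 6. min AVC = 59 - 12·6 + 6^2 = 23.
So the shutdown price is €23.

€23 per unit, at x = 6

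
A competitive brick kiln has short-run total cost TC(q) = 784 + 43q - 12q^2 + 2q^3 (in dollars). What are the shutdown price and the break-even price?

Shutdown price = min AVC. AVC = 43 - 12q + 2q^2, with vertex at q = 3 and minimum $25.
ATC = 784/q + 43 - 12q + 2q^2. Setting dATC/dq = −784/q^2 − 12 + 4q = 0 gives q = 7 (since 4·7^3 − 12·7^2 = 784).
min ATC = 784/7 + 43 − 12·7 + 2·7^2 = $169. That is the break-even price.
Between these two prices the firm operates at a loss; above $169 it earns a profit.

Shutdown price = $25; break-even price = $169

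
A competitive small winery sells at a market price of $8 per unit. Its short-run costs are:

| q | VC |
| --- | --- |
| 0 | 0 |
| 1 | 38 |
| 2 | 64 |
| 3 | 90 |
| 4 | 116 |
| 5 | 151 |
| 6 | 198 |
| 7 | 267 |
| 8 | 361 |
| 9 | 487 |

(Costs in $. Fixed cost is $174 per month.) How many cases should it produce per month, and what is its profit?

Compute π = P·q − TC at each output: q=0: -174; q=1: -204; q=2: -222; q=3: -240; q=4: -258; q=5: -285; q=6: -324; q=7: -385; q=8: -471; q=9: -589.
Profit is highest at q = 0. Equivalently, the lowest AVC in the table is 116/4 ≈ $29 at q = 4, and P = $8 falls below it — price never covers variable cost, so the firm shuts down and loses only its fixed cost.

q = 0 (shut down); profit = -$174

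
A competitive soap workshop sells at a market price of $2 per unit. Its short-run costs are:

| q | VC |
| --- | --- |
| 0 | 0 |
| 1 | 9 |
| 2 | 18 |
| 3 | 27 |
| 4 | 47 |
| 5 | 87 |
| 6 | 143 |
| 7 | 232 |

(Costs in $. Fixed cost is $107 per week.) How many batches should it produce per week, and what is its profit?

q = 0 (shut down); profit = -$107

Compute π = P·q − TC at each output: q=0: -107; q=1: -114; q=2: -121; q=3: -128; q=4: -146; q=5: -184; q=6: -238; q=7: -325.
Profit is highest at q = 0. Equivalently, the lowest AVC in the table is 9/1 ≈ $9 at q = 1, and P = $2 falls below it — price never covers variable cost, so the firm shuts down and loses only its fixed cost.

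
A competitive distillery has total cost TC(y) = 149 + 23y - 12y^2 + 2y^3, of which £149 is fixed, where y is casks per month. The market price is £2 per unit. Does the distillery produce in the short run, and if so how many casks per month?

Shut down

Variable cost is VC = 23y - 12y^2 + 2y^3, so AVC = VC/y = 23 - 12y + 2y^2 and MC = dTC/dy = 23 - 24y + 6y^2.
AVC is minimized where dAVC/dy = -12 + 4y = 0, at y = 3; min AVC = 23 - 12·3 + 2·3^2 = £5.
Since P = £2 < min AVC = £5, price fails to cover variable cost at any output.
Shutting down limits the loss to fixed cost, £149.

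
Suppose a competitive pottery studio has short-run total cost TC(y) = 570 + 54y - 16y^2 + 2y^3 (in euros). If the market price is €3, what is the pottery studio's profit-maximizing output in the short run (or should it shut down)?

Strip out fixed cost: VC = 54y - 16y^2 + 2y^3. Then AVC = 54 - 16y + 2y^2 and MC = 54 - 32y + 6y^2.
AVC is minimized where dAVC/dy = -16 + 4y = 0, at y = 4; min AVC = 54 - 16·4 + 2·4^2 = €22.
With P < min AVC (€3 < €22), every unit sold adds to the loss.
Best response: produce nothing and absorb the €570 fixed cost.

Shut down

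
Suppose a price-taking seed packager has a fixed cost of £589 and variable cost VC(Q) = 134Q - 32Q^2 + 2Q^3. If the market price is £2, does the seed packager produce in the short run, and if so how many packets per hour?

From TC, MC = TC'(Q) = 134 - 64Q + 6Q^2 and AVC = VC/Q = 134 - 32Q + 2Q^2.
AVC hits its minimum where MC = AVC, at Q = 8, giving min AVC = 134 - 32·8 + 2·8^2 = £6.
P = £2 lies below min AVC = £6; no output level covers variable cost.
Best response: produce nothing and absorb the £589 fixed cost.

Shut down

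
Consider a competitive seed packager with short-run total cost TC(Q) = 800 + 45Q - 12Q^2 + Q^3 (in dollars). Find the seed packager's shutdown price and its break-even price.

Shutdown price = $9; break-even price = $105

AVC = 45 - 12Q + Q^2; minimized at Q = 6, giving min AVC = $9. That is the shutdown price.
ATC = 800/Q + 45 - 12Q + Q^2. Setting dATC/dQ = −800/Q^2 − 12 + 2Q = 0 gives Q = 10 (since 2·10^3 − 12·10^2 = 800).
min ATC = 800/10 + 45 − 12·10 + 10^2 = $105. That is the break-even price.
For $9 ≤ P < $105 the firm produces at a loss; below $9 it shuts down.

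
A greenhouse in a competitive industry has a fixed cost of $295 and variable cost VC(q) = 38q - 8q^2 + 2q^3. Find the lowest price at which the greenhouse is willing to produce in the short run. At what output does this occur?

The firm shuts down when price falls below the minimum of average variable cost. AVC = VC/q = 38 - 8q + 2q^2.
At the minimum of AVC, MC = AVC. MC = 38 - 16q + 6q^2; setting MC = AVC gives 4q^2 - 8q = 0, so q = 2. min AVC = 30.
The firm shuts down for any P below $30.

$30 per unit, at q = 2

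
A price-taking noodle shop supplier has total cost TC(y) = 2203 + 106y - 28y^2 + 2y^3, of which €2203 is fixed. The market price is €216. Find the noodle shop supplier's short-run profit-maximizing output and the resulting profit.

AVC = 106 - 28y + 2y^2; min AVC = €8 at y = 7. Since P = €216 ≥ min AVC, the firm produces.
With MC = 106 - 56y + 6y^2, P = MC on the upward-sloping part at y* = 11.
TR = 216·11 = 2376. TC = 2203 + 440 = 2643. Profit = 2376 − 2643 = -€267.
Shutting down would mean losing the fixed cost of €2203, so operating at a loss of €267 is better by €1936.

Profit = -€267 at y = 11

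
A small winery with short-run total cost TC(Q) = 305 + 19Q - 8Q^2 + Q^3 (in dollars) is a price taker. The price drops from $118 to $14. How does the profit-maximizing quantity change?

Output falls from 9 to 5

MC = 19 - 16Q + 3Q^2; the shutdown threshold is min AVC = $3 (at Q = 4).
At P = $118 ≥ min AVC, set P = MC on the rising branch: Q = 9.
At P = $14 ≥ min AVC, set P = MC: Q = 5. The firm stays open but cuts output.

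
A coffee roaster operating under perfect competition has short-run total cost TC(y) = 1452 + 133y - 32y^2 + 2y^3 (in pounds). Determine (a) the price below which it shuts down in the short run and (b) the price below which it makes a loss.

AVC = 133 - 32y + 2y^2; minimized at y = 8, giving min AVC = £5. That is the shutdown price.
ATC = 1452/y + 133 - 32y + 2y^2. Setting dATC/dy = −1452/y^2 − 32 + 4y = 0 gives y = 11 (since 4·11^3 − 32·11^2 = 1452).
min ATC = 1452/11 + 133 − 32·11 + 2·11^2 = £155. That is the break-even price.
Between these two prices the firm operates at a loss; above £155 it earns a profit.

Shutdown price = £5; break-even price = £155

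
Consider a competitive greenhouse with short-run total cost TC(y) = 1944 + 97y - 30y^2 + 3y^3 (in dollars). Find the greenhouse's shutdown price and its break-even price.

Shutdown price = $22; break-even price = $286

AVC = 97 - 30y + 3y^2; minimized at y = 5, giving min AVC = $22. That is the shutdown price.
ATC = 1944/y + 97 - 30y + 3y^2. Setting dATC/dy = −1944/y^2 − 30 + 6y = 0 gives y = 9 (since 6·9^3 − 30·9^2 = 1944).
min ATC = 1944/9 + 97 − 30·9 + 3·9^2 = $286. That is the break-even price.
For $22 ≤ P < $286 the firm produces at a loss; below $22 it shuts down.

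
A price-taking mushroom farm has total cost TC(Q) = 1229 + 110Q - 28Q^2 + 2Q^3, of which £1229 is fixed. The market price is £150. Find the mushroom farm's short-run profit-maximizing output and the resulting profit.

AVC = 110 - 28Q + 2Q^2 has its minimum £12 at Q = 7; price £150 clears that bar, so the firm operates.
With MC = 110 - 56Q + 6Q^2, P = MC on the upward-sloping part at Q* = 10.
TR = 150·10 = 1500. TC = 1229 + 300 = 1529. Profit = 1500 − 1529 = -£29.
By producing, the firm covers all variable cost plus £1200 of fixed cost; shutting down would lose the full £1229.

Profit = -£29 at Q = 10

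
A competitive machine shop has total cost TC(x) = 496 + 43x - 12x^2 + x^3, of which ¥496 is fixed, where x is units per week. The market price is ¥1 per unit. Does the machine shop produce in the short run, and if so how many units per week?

Shut down

Variable cost is VC = 43x - 12x^2 + x^3, so AVC = VC/x = 43 - 12x + x^2 and MC = dTC/dx = 43 - 24x + 3x^2.
AVC is minimized where dAVC/dx = -12 + 2x = 0, at x = 6; min AVC = 43 - 12·6 + 6^2 = ¥7.
Since P = ¥1 < min AVC = ¥7, price fails to cover variable cost at any output.
Shutting down limits the loss to fixed cost, ¥496.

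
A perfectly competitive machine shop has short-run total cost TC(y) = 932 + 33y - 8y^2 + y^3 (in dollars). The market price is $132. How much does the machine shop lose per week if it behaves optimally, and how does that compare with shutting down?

AVC = 33 - 8y + y^2 has its minimum $17 at y = 4; price $132 clears that bar, so the firm operates.
With MC = 33 - 16y + 3y^2, P = MC on the upward-sloping part at y* = 9.
TR = 132·9 = 1188. TC = 932 + 378 = 1310. Profit = 1188 − 1310 = -$122.
By producing, the firm covers all variable cost plus $810 of fixed cost; shutting down would lose the full $932.

Profit = -$122 at y = 9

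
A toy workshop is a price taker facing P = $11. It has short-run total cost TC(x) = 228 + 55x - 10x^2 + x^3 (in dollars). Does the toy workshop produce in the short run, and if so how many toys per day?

From TC, MC = TC'(x) = 55 - 20x + 3x^2 and AVC = VC/x = 55 - 10x + x^2.
The AVC parabola has its vertex at x = 10/2 = 5, where AVC = 55 - 10·5 + 5^2 = $30.
P = $11 lies below min AVC = $30; no output level covers variable cost.
Best response: produce nothing and absorb the $228 fixed cost.

Shut down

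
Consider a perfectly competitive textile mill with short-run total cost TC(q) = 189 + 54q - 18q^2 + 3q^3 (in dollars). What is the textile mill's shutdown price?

The shutdown price is the minimum of AVC. VC = 54q - 18q^2 + 3q^3, so AVC = 54 - 18q + 3q^2.
At the minimum of AVC, MC = AVC. MC = 54 - 36q + 9q^2; setting MC = AVC gives 6q^2 - 18q = 0, so q = 3. min AVC = 27.
For P < $27 the firm produces nothing.

$27 per unit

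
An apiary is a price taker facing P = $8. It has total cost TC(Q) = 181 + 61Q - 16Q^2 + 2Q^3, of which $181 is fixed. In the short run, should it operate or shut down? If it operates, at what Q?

Shut down

From TC, MC = TC'(Q) = 61 - 32Q + 6Q^2 and AVC = VC/Q = 61 - 16Q + 2Q^2.
The AVC parabola has its vertex at Q = 16/4 = 4, where AVC = 61 - 16·4 + 2·4^2 = $29.
Since P = $8 < min AVC = $29, price fails to cover variable cost at any output.
Best response: produce nothing and absorb the $181 fixed cost.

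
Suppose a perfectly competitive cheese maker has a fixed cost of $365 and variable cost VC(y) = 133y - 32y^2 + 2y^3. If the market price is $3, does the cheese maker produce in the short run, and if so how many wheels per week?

Variable cost is VC = 133y - 32y^2 + 2y^3, so AVC = VC/y = 133 - 32y + 2y^2 and MC = dTC/dy = 133 - 64y + 6y^2.
The AVC parabola has its vertex at y = 32/4 = 8, where AVC = 133 - 32·8 + 2·8^2 = $5.
P = $3 lies below min AVC = $5; no output level covers variable cost.
Shutting down limits the loss to fixed cost, $365.

Shut down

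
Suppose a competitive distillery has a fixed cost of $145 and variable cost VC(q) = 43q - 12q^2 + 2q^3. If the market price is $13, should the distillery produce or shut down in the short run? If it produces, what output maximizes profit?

Variable cost is VC = 43q - 12q^2 + 2q^3, so AVC = VC/q = 43 - 12q + 2q^2 and MC = dTC/dq = 43 - 24q + 6q^2.
AVC hits its minimum where MC = AVC, at q = 3, giving min AVC = 43 - 12·3 + 2·3^2 = $25.
Since P = $13 < min AVC = $25, price fails to cover variable cost at any output.
Shutting down limits the loss to fixed cost, $145.

Shut down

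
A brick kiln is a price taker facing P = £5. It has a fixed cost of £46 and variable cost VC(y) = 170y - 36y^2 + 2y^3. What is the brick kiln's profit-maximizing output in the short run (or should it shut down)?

From TC, MC = TC'(y) = 170 - 72y + 6y^2 and AVC = VC/y = 170 - 36y + 2y^2.
The AVC parabola has its vertex at y = 36/4 = 9, where AVC = 170 - 36·9 + 2·9^2 = £8.
With P < min AVC (£5 < £8), every unit sold adds to the loss.
The firm minimizes its loss by shutting down and losing only its fixed cost of £46.

Shut down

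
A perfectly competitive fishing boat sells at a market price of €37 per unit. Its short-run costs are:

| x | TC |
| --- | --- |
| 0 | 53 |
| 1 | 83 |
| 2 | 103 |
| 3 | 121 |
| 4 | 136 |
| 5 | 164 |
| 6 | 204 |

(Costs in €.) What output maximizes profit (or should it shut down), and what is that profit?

Compute π = P·x − TC at each output: x=0: -53; x=1: -46; x=2: -29; x=3: -10; x=4: 12; x=5: 21; x=6: 18.
Profit is maximized at x = 5. AVC there is 111/5 = €22.20 ≤ P, so producing beats shutting down (which would give -€53).

x = 5; profit = €21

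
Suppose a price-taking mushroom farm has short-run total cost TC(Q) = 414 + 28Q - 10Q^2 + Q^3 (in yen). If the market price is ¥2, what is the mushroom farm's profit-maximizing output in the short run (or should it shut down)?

From TC, MC = TC'(Q) = 28 - 20Q + 3Q^2 and AVC = VC/Q = 28 - 10Q + Q^2.
AVC hits its minimum where MC = AVC, at Q = 5, giving min AVC = 28 - 10·5 + 5^2 = ¥3.
With P < min AVC (¥2 < ¥3), every unit sold adds to the loss.
The firm minimizes its loss by shutting down and losing only its fixed cost of ¥414.

Shut down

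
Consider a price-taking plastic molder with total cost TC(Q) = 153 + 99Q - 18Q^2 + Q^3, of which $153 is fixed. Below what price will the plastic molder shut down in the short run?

$18 per unit

The shutdown price is the minimum of AVC. VC = 99Q - 18Q^2 + Q^3, so AVC = 99 - 18Q + Q^2.
dAVC/dQ = -18 + 2Q = 0 gives Q = 9. min AVC = 99 - 18·9 + 9^2 = 18.
The firm shuts down for any P below $18.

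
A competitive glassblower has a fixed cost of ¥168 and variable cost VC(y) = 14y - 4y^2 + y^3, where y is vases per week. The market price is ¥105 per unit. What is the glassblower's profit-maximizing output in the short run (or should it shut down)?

Produce at y = 7

From TC, MC = TC'(y) = 14 - 8y + 3y^2 and AVC = VC/y = 14 - 4y + y^2.
The AVC parabola has its vertex at y = 4/2 = 2, where AVC = 14 - 4·2 + 2^2 = ¥10.
Since P = ¥105 ≥ min AVC = ¥10, price covers variable cost and the firm should produce.
P = MC gives -91 - 8y + 3y^2 = 0, with roots -13/3 and 7. Take the larger (rising MC): y* = 7.
Check: AVC at y = 7 is ¥35 ≤ P, so revenue covers variable cost.
Profit = P·y − TC = 105·7 − 413 = ¥322.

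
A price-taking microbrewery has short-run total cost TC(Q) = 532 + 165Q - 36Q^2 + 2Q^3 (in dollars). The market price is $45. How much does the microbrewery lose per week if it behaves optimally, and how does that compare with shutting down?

AVC = 165 - 36Q + 2Q^2; min AVC = $3 at Q = 9. Since P = $45 ≥ min AVC, the firm produces.
With MC = 165 - 72Q + 6Q^2, P = MC on the upward-sloping part at Q* = 10.
TR = 45·10 = 450. TC = 532 + 50 = 582. Profit = 450 − 582 = -$132.
That loss of $132 beats the $532 the firm would lose by shutting down; producing recovers $400 of fixed cost.

Profit = -$132 at Q = 10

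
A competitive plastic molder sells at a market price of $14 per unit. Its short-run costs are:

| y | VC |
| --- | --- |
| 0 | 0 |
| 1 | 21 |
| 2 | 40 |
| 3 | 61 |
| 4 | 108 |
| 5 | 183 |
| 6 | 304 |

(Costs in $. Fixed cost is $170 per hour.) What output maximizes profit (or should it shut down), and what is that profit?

Compute π = P·y − TC at each output: y=0: -170; y=1: -177; y=2: -182; y=3: -189; y=4: -222; y=5: -283; y=6: -390.
Profit is highest at y = 0. Equivalently, the lowest AVC in the table is 40/2 ≈ $20 at y = 2, and P = $14 falls below it — price never covers variable cost, so the firm shuts down and loses only its fixed cost.

y = 0 (shut down); profit = -$170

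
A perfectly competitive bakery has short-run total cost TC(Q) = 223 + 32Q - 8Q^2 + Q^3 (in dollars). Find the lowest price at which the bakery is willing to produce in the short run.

The shutdown price is the minimum of AVC. VC = 32Q - 8Q^2 + Q^3, so AVC = 32 - 8Q + Q^2.
At the minimum of AVC, MC = AVC. MC = 32 - 16Q + 3Q^2; setting MC = AVC gives 2Q^2 - 8Q = 0, so Q = 4. min AVC = 16.
The firm shuts down for any P below $16.

$16 per unit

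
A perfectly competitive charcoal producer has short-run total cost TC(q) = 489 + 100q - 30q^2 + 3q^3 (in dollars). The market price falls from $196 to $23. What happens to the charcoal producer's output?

AVC = 100 - 30q + 3q^2, minimized at q = 5 where min AVC = $25. MC = 100 - 60q + 9q^2.
With P = $196 above the shutdown price, P = MC gives q = 8.
At P = $23 < min AVC = $25, price no longer covers variable cost at any output, so the firm shuts down: q = 0.

Output falls from 8 to 0 (the firm shuts down)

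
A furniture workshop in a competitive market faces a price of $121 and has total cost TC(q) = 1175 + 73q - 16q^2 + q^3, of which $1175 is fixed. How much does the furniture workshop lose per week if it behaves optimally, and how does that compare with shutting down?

Profit = -$23 at q = 12

AVC = 73 - 16q + q^2; min AVC = $9 at q = 8. Since P = $121 ≥ min AVC, the firm produces.
MC = 73 - 32q + 3q^2. Setting P = MC and taking the root on the rising branch gives q* = 12.
TR = 121·12 = 1452. TC = 1175 + 300 = 1475. Profit = 1452 − 1475 = -$23.
Shutting down would mean losing the fixed cost of $1175, so operating at a loss of $23 is better by $1152.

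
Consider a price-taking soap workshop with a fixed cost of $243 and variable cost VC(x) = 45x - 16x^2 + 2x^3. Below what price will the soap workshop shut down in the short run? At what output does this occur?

Short-run supply begins at min AVC. From VC = 45x - 16x^2 + 2x^3, AVC = 45 - 16x + 2x^2.
dAVC/dx = -16 + 4x = 0 gives x = 4. min AVC = 45 - 16·4 + 2·4^2 = 13.
The firm shuts down for any P below $13.

$13 per unit, at x = 4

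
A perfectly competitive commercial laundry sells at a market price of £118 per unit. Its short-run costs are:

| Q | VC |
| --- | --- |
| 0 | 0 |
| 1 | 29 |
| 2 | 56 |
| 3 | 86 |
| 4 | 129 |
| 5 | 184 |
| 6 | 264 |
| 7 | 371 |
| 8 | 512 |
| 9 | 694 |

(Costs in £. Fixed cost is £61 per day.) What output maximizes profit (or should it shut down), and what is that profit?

Q = 7; profit = £394

Profit at each row (π = 118Q − TC): Q=0: -61; Q=1: 28; Q=2: 119; Q=3: 207; Q=4: 282; Q=5: 345; Q=6: 383; Q=7: 394; Q=8: 371; Q=9: 307.
Profit is maximized at Q = 7. AVC there is 371/7 = £53 ≤ P, so producing beats shutting down (which would give -£61).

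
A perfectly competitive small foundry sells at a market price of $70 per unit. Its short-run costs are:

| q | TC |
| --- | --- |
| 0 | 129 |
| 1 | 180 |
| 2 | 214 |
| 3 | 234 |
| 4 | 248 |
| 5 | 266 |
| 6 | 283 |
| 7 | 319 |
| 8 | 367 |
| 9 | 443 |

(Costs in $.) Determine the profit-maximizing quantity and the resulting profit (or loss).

q = 8; profit = $193

Compute π = P·q − TC at each output: q=0: -129; q=1: -110; q=2: -74; q=3: -24; q=4: 32; q=5: 84; q=6: 137; q=7: 171; q=8: 193; q=9: 187.
Profit is maximized at q = 8. AVC there is 238/8 = $29.75 ≤ P, so producing beats shutting down (which would give -$129).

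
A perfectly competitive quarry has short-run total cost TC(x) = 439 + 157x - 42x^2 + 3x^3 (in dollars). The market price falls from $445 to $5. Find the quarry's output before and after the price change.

Output falls from 12 to 0 (the firm shuts down)

MC = 157 - 84x + 9x^2; the shutdown threshold is min AVC = $10 (at x = 7).
With P = $445 above the shutdown price, P = MC gives x = 12.
At P = $5 < min AVC = $10, price no longer covers variable cost at any output, so the firm shuts down: x = 0.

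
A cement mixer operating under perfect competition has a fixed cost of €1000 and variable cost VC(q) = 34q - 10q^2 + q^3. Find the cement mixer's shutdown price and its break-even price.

Shutdown price = €9; break-even price = €134

AVC = 34 - 10q + q^2; minimized at q = 5, giving min AVC = €9. That is the shutdown price.
ATC = 1000/q + 34 - 10q + q^2. Setting dATC/dq = −1000/q^2 − 10 + 2q = 0 gives q = 10 (since 2·10^3 − 10·10^2 = 1000).
min ATC = 1000/10 + 34 − 10·10 + 10^2 = €134. That is the break-even price.
For €9 ≤ P < €134 the firm produces at a loss; below €9 it shuts down.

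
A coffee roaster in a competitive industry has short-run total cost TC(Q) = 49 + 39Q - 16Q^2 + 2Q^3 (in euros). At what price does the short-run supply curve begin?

€7 per unit

Short-run supply begins at min AVC. From VC = 39Q - 16Q^2 + 2Q^3, AVC = 39 - 16Q + 2Q^2.
dAVC/dQ = -16 + 4Q = 0 gives Q = 4. min AVC = 39 - 16·4 + 2·4^2 = 7.
So the shutdown price is €7.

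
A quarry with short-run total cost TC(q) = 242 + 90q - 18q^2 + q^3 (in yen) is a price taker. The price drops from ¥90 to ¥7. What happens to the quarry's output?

MC = 90 - 36q + 3q^2; the shutdown threshold is min AVC = ¥9 (at q = 9).
At P = ¥90 ≥ min AVC, set P = MC on the rising branch: q = 12.
At P = ¥7 < min AVC = ¥9, price no longer covers variable cost at any output, so the firm shuts down: q = 0.

Output falls from 12 to 0 (the firm shuts down)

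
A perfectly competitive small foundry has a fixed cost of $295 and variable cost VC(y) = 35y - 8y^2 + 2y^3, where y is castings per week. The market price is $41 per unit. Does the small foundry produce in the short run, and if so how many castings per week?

Produce at y = 3

Strip out fixed cost: VC = 35y - 8y^2 + 2y^3. Then AVC = 35 - 8y + 2y^2 and MC = 35 - 16y + 6y^2.
The AVC parabola has its vertex at y = 8/4 = 2, where AVC = 35 - 8·2 + 2·2^2 = $27.
Since P = $41 ≥ min AVC = $27, price covers variable cost and the firm should produce.
Set P = MC: 41 = 35 - 16y + 6y^2 → -6 - 16y + 6y^2 = 0. The roots are y = -1/3 and y = 3; the profit-maximizing output is on the rising part of MC, so y* = 3.
Check: AVC at y = 3 is $29 ≤ P, so revenue covers variable cost.
Profit = P·y − TC = 41·3 − 382 = -$259, a loss, but smaller than the $295 fixed cost the firm would lose by shutting down.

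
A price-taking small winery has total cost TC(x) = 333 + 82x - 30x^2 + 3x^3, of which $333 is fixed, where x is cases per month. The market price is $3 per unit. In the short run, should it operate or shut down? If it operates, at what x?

From TC, MC = TC'(x) = 82 - 60x + 9x^2 and AVC = VC/x = 82 - 30x + 3x^2.
AVC is minimized where dAVC/dx = -30 + 6x = 0, at x = 5; min AVC = 82 - 30·5 + 3·5^2 = $7.
With P < min AVC ($3 < $7), every unit sold adds to the loss.
Shutting down limits the loss to fixed cost, $333.

Shut down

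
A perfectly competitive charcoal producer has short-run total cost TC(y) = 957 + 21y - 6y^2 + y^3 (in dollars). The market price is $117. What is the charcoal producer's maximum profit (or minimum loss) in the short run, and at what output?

AVC = 21 - 6y + y^2 has its minimum $12 at y = 3; price $117 clears that bar, so the firm operates.
With MC = 21 - 12y + 3y^2, P = MC on the upward-sloping part at y* = 8.
TR = 117·8 = 936. TC = 957 + 296 = 1253. Profit = 936 − 1253 = -$317.
That loss of $317 beats the $957 the firm would lose by shutting down; producing recovers $640 of fixed cost.

Profit = -$317 at y = 8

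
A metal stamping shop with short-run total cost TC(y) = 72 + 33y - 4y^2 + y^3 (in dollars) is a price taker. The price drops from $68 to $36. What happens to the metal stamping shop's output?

AVC = 33 - 4y + y^2, minimized at y = 2 where min AVC = $29. MC = 33 - 8y + 3y^2.
At P = $68 ≥ min AVC, set P = MC on the rising branch: y = 5.
At P = $36 ≥ min AVC, set P = MC: y = 3. The firm stays open but cuts output.

Output falls from 5 to 3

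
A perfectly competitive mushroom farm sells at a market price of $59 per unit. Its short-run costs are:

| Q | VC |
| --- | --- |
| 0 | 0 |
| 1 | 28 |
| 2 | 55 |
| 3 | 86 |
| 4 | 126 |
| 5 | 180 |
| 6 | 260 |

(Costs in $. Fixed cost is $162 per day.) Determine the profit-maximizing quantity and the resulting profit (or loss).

Q = 5; profit = -$47

Compute π = P·Q − TC at each output: Q=0: -162; Q=1: -131; Q=2: -99; Q=3: -71; Q=4: -52; Q=5: -47; Q=6: -68.
Profit is maximized at Q = 5. AVC there is 180/5 = $36 ≤ P, so producing beats shutting down (which would give -$162).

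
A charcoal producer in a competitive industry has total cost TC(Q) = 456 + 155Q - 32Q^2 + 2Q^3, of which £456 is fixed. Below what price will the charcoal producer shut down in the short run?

£27 per unit

The shutdown price is the minimum of AVC. VC = 155Q - 32Q^2 + 2Q^3, so AVC = 155 - 32Q + 2Q^2.
dAVC/dQ = -32 + 4Q = 0 gives Q = 8. min AVC = 155 - 32·8 + 2·8^2 = 27.
For P < £27 the firm produces nothing.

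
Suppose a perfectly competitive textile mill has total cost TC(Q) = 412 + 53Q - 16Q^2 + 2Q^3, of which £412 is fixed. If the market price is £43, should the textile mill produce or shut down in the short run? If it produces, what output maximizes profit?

Produce at Q = 5

Variable cost is VC = 53Q - 16Q^2 + 2Q^3, so AVC = VC/Q = 53 - 16Q + 2Q^2 and MC = dTC/dQ = 53 - 32Q + 6Q^2.
The AVC parabola has its vertex at Q = 16/4 = 4, where AVC = 53 - 16·4 + 2·4^2 = £21.
P = £43 exceeds min AVC = £21, so the firm stays open.
P = MC gives 10 - 32Q + 6Q^2 = 0, with roots 1/3 and 5. Take the larger (rising MC): Q* = 5.
Check: AVC at Q = 5 is £23 ≤ P, so revenue covers variable cost.
Profit = P·Q − TC = 43·5 − 527 = -£312, a loss, but smaller than the £412 fixed cost the firm would lose by shutting down.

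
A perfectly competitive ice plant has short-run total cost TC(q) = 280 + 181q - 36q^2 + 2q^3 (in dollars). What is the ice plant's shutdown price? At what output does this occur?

$19 per unit, at q = 9

Short-run supply begins at min AVC. From VC = 181q - 36q^2 + 2q^3, AVC = 181 - 36q + 2q^2.
dAVC/dq = -36 + 4q = 0 gives q = 9. min AVC = 181 - 36·9 + 2·9^2 = 19.
The firm shuts down for any P below $19.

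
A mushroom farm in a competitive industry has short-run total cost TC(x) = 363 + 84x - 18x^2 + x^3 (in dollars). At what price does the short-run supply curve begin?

$3 per unit

The shutdown price is the minimum of AVC. VC = 84x - 18x^2 + x^3, so AVC = 84 - 18x + x^2.
At the minimum of AVC, MC = AVC. MC = 84 - 36x + 3x^2; setting MC = AVC gives 2x^2 - 18x = 0, so x = 9. min AVC = 3.
So the shutdown price is $3.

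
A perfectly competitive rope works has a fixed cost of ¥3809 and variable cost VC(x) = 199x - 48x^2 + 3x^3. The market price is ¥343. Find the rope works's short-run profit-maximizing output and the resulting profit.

AVC = 199 - 48x + 3x^2; min AVC = ¥7 at x = 8. Since P = ¥343 ≥ min AVC, the firm produces.
With MC = 199 - 96x + 9x^2, P = MC on the upward-sloping part at x* = 12.
TR = 343·12 = 4116. TC = 3809 + 660 = 4469. Profit = 4116 − 4469 = -¥353.
Shutting down would mean losing the fixed cost of ¥3809, so operating at a loss of ¥353 is better by ¥3456.

Profit = -¥353 at x = 12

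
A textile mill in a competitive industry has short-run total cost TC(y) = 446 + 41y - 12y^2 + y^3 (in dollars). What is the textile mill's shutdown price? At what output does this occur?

The firm shuts down when price falls below the minimum of average variable cost. AVC = VC/y = 41 - 12y + y^2.
dAVC/dy = -12 + 2y = 0 gives y = 6. min AVC = 41 - 12·6 + 6^2 = 5.
So the shutdown price is $5.

$5 per unit, at y = 6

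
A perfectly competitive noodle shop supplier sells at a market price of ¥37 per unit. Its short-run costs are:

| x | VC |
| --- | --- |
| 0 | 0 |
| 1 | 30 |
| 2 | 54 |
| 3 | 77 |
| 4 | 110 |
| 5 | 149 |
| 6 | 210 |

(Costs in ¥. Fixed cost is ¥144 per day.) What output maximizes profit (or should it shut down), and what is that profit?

x = 4; profit = -¥106

Tabulate TR − TC: x=0: -144; x=1: -137; x=2: -124; x=3: -110; x=4: -106; x=5: -108; x=6: -132.
Profit is maximized at x = 4. AVC there is 110/4 = ¥27.50 ≤ P, so producing beats shutting down (which would give -¥144).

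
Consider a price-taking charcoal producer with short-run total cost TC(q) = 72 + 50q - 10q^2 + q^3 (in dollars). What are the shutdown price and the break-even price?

AVC = 50 - 10q + q^2; minimized at q = 5, giving min AVC = $25. That is the shutdown price.
ATC = 72/q + 50 - 10q + q^2. Setting dATC/dq = −72/q^2 − 10 + 2q = 0 gives q = 6 (since 2·6^3 − 10·6^2 = 72).
min ATC = 72/6 + 50 − 10·6 + 6^2 = $38. That is the break-even price.
Between these two prices the firm operates at a loss; above $38 it earns a profit.

Shutdown price = $25; break-even price = $38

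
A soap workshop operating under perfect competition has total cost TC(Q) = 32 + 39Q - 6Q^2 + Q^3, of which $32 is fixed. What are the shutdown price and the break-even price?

Shutdown price = min AVC. AVC = 39 - 6Q + Q^2, with vertex at Q = 3 and minimum $30.
ATC = 32/Q + 39 - 6Q + Q^2. Setting dATC/dQ = −32/Q^2 − 6 + 2Q = 0 gives Q = 4 (since 2·4^3 − 6·4^2 = 32).
min ATC = 32/4 + 39 − 6·4 + 4^2 = $39. That is the break-even price.
Between these two prices the firm operates at a loss; above $39 it earns a profit.

Shutdown price = $30; break-even price = $39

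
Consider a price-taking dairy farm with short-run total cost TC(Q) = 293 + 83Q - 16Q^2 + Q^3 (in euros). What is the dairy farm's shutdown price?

Short-run supply begins at min AVC. From VC = 83Q - 16Q^2 + Q^3, AVC = 83 - 16Q + Q^2.
dAVC/dQ = -16 + 2Q = 0 gives Q = 8. min AVC = 83 - 16·8 + 8^2 = 19.
For P < €19 the firm produces nothing.

€19 per unit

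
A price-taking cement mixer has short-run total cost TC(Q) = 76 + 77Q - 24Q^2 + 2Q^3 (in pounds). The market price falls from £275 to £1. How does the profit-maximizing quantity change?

Output falls from 11 to 0 (the firm shuts down)

AVC = 77 - 24Q + 2Q^2, minimized at Q = 6 where min AVC = £5. MC = 77 - 48Q + 6Q^2.
With P = £275 above the shutdown price, P = MC gives Q = 11.
At P = £1 < min AVC = £5, price no longer covers variable cost at any output, so the firm shuts down: Q = 0.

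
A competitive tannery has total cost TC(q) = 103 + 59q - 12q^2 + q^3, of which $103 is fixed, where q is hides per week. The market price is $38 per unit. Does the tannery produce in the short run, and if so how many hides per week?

Strip out fixed cost: VC = 59q - 12q^2 + q^3. Then AVC = 59 - 12q + q^2 and MC = 59 - 24q + 3q^2.
AVC is minimized where dAVC/dq = -12 + 2q = 0, at q = 6; min AVC = 59 - 12·6 + 6^2 = $23.
Since P = $38 ≥ min AVC = $23, price covers variable cost and the firm should produce.
P = MC gives 21 - 24q + 3q^2 = 0, with roots 1 and 7. Take the larger (rising MC): q* = 7.
Check: AVC at q = 7 is $24 ≤ P, so revenue covers variable cost.
Profit = P·q − TC = 38·7 − 271 = -$5, a loss, but smaller than the $103 fixed cost the firm would lose by shutting down.

Produce at q = 7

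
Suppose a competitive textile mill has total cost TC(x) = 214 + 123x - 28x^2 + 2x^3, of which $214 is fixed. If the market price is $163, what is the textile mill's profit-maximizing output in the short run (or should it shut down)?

Strip out fixed cost: VC = 123x - 28x^2 + 2x^3. Then AVC = 123 - 28x + 2x^2 and MC = 123 - 56x + 6x^2.
AVC hits its minimum where MC = AVC, at x = 7, giving min AVC = 123 - 28·7 + 2·7^2 = $25.
Because $163 ≥ $25, revenue can cover variable cost; the firm operates.
Set P = MC: 163 = 123 - 56x + 6x^2 → -40 - 56x + 6x^2 = 0. The roots are x = -2/3 and x = 10; the profit-maximizing output is on the rising part of MC, so x* = 10.
Check: AVC at x = 10 is $43 ≤ P, so revenue covers variable cost.
Profit = P·x − TC = 163·10 − 644 = $986.

Produce at x = 10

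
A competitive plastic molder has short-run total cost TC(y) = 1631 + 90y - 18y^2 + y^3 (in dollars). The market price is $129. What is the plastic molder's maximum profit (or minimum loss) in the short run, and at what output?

AVC = 90 - 18y + y^2 has its minimum $9 at y = 9; price $129 clears that bar, so the firm operates.
MC = 90 - 36y + 3y^2. Setting P = MC and taking the root on the rising branch gives y* = 13.
TR = 129·13 = 1677. TC = 1631 + 325 = 1956. Profit = 1677 − 1956 = -$279.
Shutting down would mean losing the fixed cost of $1631, so operating at a loss of $279 is better by $1352.

Profit = -$279 at y = 13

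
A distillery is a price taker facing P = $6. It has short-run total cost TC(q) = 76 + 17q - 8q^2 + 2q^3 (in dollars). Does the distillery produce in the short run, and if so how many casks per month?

From TC, MC = TC'(q) = 17 - 16q + 6q^2 and AVC = VC/q = 17 - 8q + 2q^2.
The AVC parabola has its vertex at q = 8/4 = 2, where AVC = 17 - 8·2 + 2·2^2 = $9.
Since P = $6 < min AVC = $9, price fails to cover variable cost at any output.
The firm minimizes its loss by shutting down and losing only its fixed cost of $76.

Shut down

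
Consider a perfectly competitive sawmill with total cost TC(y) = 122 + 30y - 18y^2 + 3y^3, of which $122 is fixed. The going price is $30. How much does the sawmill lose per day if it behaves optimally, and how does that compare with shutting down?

Profit = -$26 at y = 4

AVC = 30 - 18y + 3y^2 has its minimum $3 at y = 3; price $30 clears that bar, so the firm operates.
MC = 30 - 36y + 9y^2. Setting P = MC and taking the root on the rising branch gives y* = 4.
TR = 30·4 = 120. TC = 122 + 24 = 146. Profit = 120 − 146 = -$26.
That loss of $26 beats the $122 the firm would lose by shutting down; producing recovers $96 of fixed cost.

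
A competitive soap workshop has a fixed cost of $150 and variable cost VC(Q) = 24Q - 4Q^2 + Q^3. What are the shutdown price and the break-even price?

Shutdown price = min AVC. AVC = 24 - 4Q + Q^2, with vertex at Q = 2 and minimum $20.
ATC = 150/Q + 24 - 4Q + Q^2. Setting dATC/dQ = −150/Q^2 − 4 + 2Q = 0 gives Q = 5 (since 2·5^3 − 4·5^2 = 150).
min ATC = 150/5 + 24 − 4·5 + 5^2 = $59. That is the break-even price.
Between these two prices the firm operates at a loss; above $59 it earns a profit.

Shutdown price = $20; break-even price = $59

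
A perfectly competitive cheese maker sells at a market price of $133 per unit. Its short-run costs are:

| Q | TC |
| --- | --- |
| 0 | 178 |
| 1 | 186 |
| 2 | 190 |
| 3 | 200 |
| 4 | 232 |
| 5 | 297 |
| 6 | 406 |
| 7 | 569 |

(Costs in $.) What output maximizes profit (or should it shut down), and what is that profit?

Tabulate TR − TC: Q=0: -178; Q=1: -53; Q=2: 76; Q=3: 199; Q=4: 300; Q=5: 368; Q=6: 392; Q=7: 362.
Profit is maximized at Q = 6. AVC there is 228/6 = $38 ≤ P, so producing beats shutting down (which would give -$178).

Q = 6; profit = $392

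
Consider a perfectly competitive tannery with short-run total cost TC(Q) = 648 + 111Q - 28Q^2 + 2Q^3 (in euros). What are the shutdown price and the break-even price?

Shutdown price = €13; break-even price = €93

Shutdown price = min AVC. AVC = 111 - 28Q + 2Q^2, with vertex at Q = 7 and minimum €13.
ATC = 648/Q + 111 - 28Q + 2Q^2. Setting dATC/dQ = −648/Q^2 − 28 + 4Q = 0 gives Q = 9 (since 4·9^3 − 28·9^2 = 648).
min ATC = 648/9 + 111 − 28·9 + 2·9^2 = €93. That is the break-even price.
For €13 ≤ P < €93 the firm produces at a loss; below €13 it shuts down.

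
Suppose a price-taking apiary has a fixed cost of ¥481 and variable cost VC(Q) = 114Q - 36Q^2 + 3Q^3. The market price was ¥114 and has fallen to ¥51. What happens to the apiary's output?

Output falls from 8 to 7

AVC = 114 - 36Q + 3Q^2, minimized at Q = 6 where min AVC = ¥6. MC = 114 - 72Q + 9Q^2.
With P = ¥114 above the shutdown price, P = MC gives Q = 8.
At P = ¥51 ≥ min AVC, set P = MC: Q = 7. The firm stays open but cuts output.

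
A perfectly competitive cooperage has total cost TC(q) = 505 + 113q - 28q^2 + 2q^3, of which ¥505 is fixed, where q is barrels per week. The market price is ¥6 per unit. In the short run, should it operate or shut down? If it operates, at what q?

Shut down

From TC, MC = TC'(q) = 113 - 56q + 6q^2 and AVC = VC/q = 113 - 28q + 2q^2.
The AVC parabola has its vertex at q = 28/4 = 7, where AVC = 113 - 28·7 + 2·7^2 = ¥15.
With P < min AVC (¥6 < ¥15), every unit sold adds to the loss.
Best response: produce nothing and absorb the ¥505 fixed cost.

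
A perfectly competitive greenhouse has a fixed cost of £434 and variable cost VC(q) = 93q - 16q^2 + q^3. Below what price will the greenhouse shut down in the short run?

£29 per unit

Short-run supply begins at min AVC. From VC = 93q - 16q^2 + q^3, AVC = 93 - 16q + q^2.
At the minimum of AVC, MC = AVC. MC = 93 - 32q + 3q^2; setting MC = AVC gives 2q^2 - 16q = 0, so q = 8. min AVC = 29.
So the shutdown price is £29.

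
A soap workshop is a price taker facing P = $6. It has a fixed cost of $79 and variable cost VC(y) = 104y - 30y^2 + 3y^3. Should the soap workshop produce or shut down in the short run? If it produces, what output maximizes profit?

From TC, MC = TC'(y) = 104 - 60y + 9y^2 and AVC = VC/y = 104 - 30y + 3y^2.
The AVC parabola has its vertex at y = 30/6 = 5, where AVC = 104 - 30·5 + 3·5^2 = $29.
Since P = $6 < min AVC = $29, price fails to cover variable cost at any output.
Shutting down limits the loss to fixed cost, $79.

Shut down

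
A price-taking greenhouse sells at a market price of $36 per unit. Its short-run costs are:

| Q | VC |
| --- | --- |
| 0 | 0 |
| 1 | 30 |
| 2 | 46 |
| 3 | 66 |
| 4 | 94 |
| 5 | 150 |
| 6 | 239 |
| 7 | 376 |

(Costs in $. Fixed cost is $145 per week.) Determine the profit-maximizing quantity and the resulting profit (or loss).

Profit at each row (π = 36Q − TC): Q=0: -145; Q=1: -139; Q=2: -119; Q=3: -103; Q=4: -95; Q=5: -115; Q=6: -168; Q=7: -269.
Profit is maximized at Q = 4. AVC there is 94/4 = $23.50 ≤ P, so producing beats shutting down (which would give -$145).

Q = 4; profit = -$95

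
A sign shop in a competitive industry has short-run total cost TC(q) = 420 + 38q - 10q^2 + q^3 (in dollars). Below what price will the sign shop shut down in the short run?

$13 per unit

The firm shuts down when price falls below the minimum of average variable cost. AVC = VC/q = 38 - 10q + q^2.
At the minimum of AVC, MC = AVC. MC = 38 - 20q + 3q^2; setting MC = AVC gives 2q^2 - 10q = 0, so q = 5. min AVC = 13.
For P < $13 the firm produces nothing.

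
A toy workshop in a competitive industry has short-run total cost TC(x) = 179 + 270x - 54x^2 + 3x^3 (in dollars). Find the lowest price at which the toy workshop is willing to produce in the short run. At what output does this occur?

Short-run supply begins at min AVC. From VC = 270x - 54x^2 + 3x^3, AVC = 270 - 54x + 3x^2.
At the minimum of AVC, MC = AVC. MC = 270 - 108x + 9x^2; setting MC = AVC gives 6x^2 - 54x = 0, so x = 9. min AVC = 27.
The firm shuts down for any P below $27.

$27 per unit, at x = 9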